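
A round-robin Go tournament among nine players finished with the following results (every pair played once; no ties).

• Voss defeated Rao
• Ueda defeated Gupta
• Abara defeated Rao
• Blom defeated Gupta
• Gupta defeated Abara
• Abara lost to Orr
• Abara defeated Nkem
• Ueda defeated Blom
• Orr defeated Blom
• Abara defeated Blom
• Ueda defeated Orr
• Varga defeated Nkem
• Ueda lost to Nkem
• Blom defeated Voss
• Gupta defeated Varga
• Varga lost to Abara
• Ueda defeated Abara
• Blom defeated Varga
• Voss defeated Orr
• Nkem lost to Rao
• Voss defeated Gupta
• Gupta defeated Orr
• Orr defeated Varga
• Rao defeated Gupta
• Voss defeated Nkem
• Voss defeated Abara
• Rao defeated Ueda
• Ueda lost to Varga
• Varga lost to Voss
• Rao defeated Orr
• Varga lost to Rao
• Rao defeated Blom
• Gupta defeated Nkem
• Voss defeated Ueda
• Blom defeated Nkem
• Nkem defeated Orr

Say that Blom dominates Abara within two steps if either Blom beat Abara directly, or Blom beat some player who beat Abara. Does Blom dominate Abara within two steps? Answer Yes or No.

Yes

Blom did not beat Abara directly.
Blom beat Voss, Varga, Gupta, Nkem. Of those, Voss beat Abara.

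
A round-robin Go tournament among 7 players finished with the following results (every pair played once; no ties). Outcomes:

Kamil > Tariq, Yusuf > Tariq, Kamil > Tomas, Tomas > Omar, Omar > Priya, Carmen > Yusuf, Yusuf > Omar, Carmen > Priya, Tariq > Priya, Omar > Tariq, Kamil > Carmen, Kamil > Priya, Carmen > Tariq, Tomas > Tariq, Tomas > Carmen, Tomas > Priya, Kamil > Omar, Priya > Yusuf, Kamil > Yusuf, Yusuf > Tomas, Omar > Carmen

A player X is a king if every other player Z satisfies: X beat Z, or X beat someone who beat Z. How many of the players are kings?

Priya cannot reach Kamil, Carmen in two steps.
Yusuf cannot reach Kamil in two steps.
Kamil reaches everyone (king).
Omar cannot reach Kamil, Tomas in two steps.
Tomas cannot reach Kamil in two steps.
Tariq cannot reach Kamil, Omar, Tomas, Carmen in two steps.
Carmen cannot reach Kamil in two steps.
Kings: Kamil — 1.

1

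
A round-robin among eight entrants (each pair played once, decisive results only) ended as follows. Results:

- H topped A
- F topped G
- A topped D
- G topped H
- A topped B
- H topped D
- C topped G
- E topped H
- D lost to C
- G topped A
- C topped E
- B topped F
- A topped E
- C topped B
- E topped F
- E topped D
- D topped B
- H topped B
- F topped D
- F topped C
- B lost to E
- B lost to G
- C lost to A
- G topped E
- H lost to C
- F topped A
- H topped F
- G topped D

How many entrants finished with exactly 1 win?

Win totals: A 4, B 1, C 5, D 1, E 4, F 4, G 5, H 4.
Exactly 1: B, D — 2 entrants.

2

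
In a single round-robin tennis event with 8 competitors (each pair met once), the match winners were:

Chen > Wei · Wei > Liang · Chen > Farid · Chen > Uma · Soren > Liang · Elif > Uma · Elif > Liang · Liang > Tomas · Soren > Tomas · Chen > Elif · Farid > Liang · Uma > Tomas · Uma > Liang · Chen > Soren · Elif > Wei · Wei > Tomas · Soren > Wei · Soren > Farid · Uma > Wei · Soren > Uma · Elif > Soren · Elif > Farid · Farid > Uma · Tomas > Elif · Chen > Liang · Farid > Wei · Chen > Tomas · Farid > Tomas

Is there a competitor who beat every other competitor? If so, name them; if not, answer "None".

Chen has 7 wins out of 7 opponents — a perfect record.

Chen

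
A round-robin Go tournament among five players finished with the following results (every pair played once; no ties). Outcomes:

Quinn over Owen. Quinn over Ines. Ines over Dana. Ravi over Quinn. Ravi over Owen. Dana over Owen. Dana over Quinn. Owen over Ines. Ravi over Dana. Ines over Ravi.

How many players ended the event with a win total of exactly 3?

Win totals: Ravi 3, Ines 2, Owen 1, Quinn 2, Dana 2.
Exactly 3: Ravi — 1 player.

1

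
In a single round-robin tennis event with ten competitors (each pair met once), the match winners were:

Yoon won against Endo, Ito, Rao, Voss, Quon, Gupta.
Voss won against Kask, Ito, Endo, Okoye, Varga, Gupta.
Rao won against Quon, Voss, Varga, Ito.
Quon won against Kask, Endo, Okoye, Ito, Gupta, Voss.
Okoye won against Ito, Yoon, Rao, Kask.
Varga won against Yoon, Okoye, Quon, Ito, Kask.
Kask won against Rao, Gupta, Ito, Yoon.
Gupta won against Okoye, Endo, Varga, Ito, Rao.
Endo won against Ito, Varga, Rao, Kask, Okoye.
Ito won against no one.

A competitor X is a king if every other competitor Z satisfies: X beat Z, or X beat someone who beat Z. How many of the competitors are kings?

Kask reaches everyone (king).
Rao reaches everyone (king).
Voss reaches everyone (king).
Ito cannot reach Kask, Rao, Voss, Quon, Yoon, Okoye, Endo, Gupta, Varga in two steps.
Quon reaches everyone (king).
Yoon reaches everyone (king).
Okoye reaches everyone (king).
Endo reaches everyone (king).
Gupta reaches everyone (king).
Varga reaches everyone (king).
Kings: Kask, Rao, Voss, Quon, Yoon, Okoye, Endo, Gupta, Varga — 9.

9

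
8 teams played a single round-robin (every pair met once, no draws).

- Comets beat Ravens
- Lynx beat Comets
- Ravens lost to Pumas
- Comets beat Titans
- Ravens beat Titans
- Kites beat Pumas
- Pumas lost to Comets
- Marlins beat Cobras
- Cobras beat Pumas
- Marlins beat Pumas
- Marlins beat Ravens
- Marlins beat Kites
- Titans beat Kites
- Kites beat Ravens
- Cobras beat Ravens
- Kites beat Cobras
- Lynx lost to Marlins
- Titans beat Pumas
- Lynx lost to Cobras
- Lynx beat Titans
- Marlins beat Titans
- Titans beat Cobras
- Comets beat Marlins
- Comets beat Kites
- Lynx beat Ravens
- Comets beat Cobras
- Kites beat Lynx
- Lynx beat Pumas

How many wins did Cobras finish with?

Cobras' results: beat Ravens, Pumas, Lynx; lost to Titans, Marlins, Kites, Comets.
That is 3 wins.

3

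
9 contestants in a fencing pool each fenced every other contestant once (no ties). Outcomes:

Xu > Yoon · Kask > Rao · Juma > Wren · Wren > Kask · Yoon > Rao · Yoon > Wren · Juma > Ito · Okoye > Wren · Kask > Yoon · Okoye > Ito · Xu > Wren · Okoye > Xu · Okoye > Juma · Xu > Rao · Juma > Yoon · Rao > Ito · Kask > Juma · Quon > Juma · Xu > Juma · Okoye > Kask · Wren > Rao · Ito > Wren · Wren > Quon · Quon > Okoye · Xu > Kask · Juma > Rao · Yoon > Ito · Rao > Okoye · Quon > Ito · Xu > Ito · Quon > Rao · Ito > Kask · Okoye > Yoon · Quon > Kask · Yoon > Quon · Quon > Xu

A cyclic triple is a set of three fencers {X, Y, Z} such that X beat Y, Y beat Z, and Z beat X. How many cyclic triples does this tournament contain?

19

Win totals: Kask 3, Quon 6, Yoon 4, Wren 3, Ito 2, Rao 2, Okoye 6, Xu 6, Juma 4.
A fencer with w wins dominates both others in C(w,2) triples; summing gives 3 + 15 + 6 + 3 + 1 + 1 + 15 + 15 + 6 = 65 transitive triples.
Total triples C(9,3) = 84, so cyclic triples = 84 − 65 = 19.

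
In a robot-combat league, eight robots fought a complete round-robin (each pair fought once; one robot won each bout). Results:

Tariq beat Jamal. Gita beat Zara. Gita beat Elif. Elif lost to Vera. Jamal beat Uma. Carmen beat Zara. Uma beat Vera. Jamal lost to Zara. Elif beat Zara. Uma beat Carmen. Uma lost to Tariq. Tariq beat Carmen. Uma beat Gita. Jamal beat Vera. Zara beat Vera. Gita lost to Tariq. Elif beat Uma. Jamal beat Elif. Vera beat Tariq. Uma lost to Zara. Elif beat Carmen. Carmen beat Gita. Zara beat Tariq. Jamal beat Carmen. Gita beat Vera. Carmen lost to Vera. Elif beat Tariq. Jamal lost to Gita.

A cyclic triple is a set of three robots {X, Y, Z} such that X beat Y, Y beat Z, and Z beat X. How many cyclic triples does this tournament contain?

Win totals: Uma 3, Elif 4, Zara 4, Vera 3, Gita 4, Jamal 4, Carmen 2, Tariq 4.
A robot with w wins dominates both others in C(w,2) triples; summing gives 3 + 6 + 6 + 3 + 6 + 6 + 1 + 6 = 37 transitive triples.
Total triples C(8,3) = 56, so cyclic triples = 56 − 37 = 19.

19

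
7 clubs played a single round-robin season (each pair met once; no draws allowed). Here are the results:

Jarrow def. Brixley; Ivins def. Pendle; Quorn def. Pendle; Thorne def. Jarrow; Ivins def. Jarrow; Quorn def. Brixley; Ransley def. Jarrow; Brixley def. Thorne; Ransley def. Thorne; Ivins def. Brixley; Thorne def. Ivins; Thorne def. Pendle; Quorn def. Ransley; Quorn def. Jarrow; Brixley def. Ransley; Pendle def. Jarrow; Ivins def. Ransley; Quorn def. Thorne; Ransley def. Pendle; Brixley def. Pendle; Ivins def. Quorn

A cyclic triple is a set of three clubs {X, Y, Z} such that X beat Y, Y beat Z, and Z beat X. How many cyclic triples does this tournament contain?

Win totals: Pendle 1, Ransley 3, Quorn 5, Jarrow 1, Thorne 3, Ivins 5, Brixley 3.
A club with w wins dominates both others in C(w,2) triples; summing gives 0 + 3 + 10 + 0 + 3 + 10 + 3 = 29 transitive triples.
Total triples C(7,3) = 35, so cyclic triples = 35 − 29 = 6.

6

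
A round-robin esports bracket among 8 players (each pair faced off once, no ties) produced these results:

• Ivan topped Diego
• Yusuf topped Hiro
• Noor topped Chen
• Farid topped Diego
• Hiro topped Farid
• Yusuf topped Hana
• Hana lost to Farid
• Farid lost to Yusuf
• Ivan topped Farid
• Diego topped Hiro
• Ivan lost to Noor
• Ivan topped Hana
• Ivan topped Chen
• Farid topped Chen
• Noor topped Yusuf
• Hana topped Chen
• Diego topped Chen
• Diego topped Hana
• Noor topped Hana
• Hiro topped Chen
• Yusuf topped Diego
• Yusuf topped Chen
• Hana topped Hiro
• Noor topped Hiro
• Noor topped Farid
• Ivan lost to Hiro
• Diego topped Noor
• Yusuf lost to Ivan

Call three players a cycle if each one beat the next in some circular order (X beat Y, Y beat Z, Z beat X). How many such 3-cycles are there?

8

Win totals: Diego 4, Chen 0, Yusuf 5, Ivan 5, Farid 3, Hana 2, Noor 6, Hiro 3.
A player with w wins dominates both others in C(w,2) triples; summing gives 6 + 0 + 10 + 10 + 3 + 1 + 15 + 3 = 48 transitive triples.
Total triples C(8,3) = 56, so cyclic triples = 56 − 48 = 8.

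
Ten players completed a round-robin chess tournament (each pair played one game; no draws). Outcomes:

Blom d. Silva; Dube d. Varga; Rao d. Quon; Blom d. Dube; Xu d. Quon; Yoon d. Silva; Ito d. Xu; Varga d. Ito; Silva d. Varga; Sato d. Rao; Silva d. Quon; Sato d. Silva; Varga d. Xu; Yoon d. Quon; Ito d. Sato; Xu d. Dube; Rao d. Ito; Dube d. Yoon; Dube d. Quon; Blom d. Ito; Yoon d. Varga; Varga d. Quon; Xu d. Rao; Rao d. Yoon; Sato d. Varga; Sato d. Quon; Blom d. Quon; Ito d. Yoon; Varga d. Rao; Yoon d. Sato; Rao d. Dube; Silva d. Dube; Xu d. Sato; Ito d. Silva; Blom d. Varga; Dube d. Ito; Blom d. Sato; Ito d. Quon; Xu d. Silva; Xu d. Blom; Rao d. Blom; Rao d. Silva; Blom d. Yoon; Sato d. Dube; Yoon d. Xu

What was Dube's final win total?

4

Dube's results: beat Quon, Varga, Yoon, Ito; lost to Sato, Silva, Blom, Xu, Rao.
That is 4 wins.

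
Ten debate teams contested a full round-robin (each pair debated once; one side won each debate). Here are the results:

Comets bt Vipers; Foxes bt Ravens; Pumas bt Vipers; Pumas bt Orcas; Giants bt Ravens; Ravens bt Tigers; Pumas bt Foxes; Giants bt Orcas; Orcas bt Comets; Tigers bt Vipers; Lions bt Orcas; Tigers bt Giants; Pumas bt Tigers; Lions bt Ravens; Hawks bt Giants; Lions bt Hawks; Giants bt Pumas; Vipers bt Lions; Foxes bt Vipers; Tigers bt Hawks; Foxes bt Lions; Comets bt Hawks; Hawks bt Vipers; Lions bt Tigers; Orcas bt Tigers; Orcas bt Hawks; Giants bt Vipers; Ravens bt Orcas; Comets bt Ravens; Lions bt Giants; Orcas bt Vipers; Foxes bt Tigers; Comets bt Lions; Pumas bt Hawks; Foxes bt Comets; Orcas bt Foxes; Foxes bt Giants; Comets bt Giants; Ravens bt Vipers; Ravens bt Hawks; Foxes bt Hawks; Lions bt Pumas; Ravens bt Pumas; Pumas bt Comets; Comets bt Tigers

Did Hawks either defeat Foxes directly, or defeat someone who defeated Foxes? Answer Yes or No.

Hawks did not beat Foxes directly.
Hawks beat Giants, Vipers, but each of them lost to Foxes. No two-step path.

No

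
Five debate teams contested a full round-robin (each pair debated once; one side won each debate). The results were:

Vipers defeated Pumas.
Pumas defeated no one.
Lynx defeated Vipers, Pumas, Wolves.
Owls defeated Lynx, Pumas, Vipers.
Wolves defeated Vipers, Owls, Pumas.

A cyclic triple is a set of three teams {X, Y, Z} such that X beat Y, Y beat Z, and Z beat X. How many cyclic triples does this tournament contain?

Win totals: Owls 3, Wolves 3, Vipers 1, Lynx 3, Pumas 0.
A team with w wins dominates both others in C(w,2) triples; summing gives 3 + 3 + 0 + 3 + 0 = 9 transitive triples.
Total triples C(5,3) = 10, so cyclic triples = 10 − 9 = 1.

1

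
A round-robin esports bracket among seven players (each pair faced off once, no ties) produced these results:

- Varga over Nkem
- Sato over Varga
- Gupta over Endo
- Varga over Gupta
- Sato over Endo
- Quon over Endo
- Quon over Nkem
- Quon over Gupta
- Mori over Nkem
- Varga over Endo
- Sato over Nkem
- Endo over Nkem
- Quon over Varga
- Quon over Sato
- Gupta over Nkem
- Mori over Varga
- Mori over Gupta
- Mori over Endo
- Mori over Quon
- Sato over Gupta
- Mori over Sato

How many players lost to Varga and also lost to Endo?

Varga beat: Endo, Nkem, Gupta.
Endo beat: Nkem.
Both beat: Nkem — 1.

1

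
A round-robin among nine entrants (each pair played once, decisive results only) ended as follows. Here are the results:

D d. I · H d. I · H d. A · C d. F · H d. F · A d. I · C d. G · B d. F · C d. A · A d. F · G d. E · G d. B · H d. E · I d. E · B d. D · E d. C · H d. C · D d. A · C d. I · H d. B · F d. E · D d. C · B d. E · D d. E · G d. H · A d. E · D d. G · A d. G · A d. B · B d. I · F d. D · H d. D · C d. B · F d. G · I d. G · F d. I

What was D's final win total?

D's results: beat A, C, E, G, I; lost to B, F, H.
That is 5 wins.

5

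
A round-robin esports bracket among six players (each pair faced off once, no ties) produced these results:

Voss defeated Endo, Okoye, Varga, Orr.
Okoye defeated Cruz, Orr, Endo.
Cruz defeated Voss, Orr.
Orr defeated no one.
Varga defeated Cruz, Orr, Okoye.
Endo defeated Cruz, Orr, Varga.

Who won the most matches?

Win totals: Cruz 2, Varga 3, Endo 3, Voss 4, Orr 0, Okoye 3.
Voss leads with 4 wins (next highest: 3).

Voss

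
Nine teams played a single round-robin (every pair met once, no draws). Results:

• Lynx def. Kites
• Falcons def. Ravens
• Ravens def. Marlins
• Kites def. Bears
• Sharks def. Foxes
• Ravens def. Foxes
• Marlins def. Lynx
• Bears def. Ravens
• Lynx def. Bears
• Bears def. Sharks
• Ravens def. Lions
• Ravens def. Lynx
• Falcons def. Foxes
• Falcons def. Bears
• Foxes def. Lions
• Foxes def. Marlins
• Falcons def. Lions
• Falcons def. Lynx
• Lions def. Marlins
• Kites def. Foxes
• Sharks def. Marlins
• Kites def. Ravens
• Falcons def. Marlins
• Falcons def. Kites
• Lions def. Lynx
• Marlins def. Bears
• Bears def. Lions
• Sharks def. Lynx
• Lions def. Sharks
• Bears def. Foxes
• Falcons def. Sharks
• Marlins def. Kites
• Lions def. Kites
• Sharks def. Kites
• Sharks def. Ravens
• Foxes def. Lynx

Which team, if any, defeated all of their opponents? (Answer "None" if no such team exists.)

Falcons has 8 wins out of 8 opponents — a perfect record.

Falcons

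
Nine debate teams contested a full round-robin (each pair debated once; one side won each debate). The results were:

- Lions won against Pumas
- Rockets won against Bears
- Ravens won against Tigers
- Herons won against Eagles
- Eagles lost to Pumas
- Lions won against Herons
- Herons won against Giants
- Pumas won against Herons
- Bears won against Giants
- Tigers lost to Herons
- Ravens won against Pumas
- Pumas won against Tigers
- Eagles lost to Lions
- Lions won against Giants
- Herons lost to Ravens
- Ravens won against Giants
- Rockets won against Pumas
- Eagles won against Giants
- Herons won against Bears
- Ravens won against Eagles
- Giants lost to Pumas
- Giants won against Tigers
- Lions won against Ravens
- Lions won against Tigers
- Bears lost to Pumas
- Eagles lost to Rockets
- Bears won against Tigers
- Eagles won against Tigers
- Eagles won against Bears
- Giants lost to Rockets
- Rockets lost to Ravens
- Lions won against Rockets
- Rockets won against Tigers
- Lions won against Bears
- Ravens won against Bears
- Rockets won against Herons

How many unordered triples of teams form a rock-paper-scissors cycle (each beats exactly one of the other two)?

0

Win totals: Eagles 3, Rockets 6, Tigers 0, Herons 4, Bears 2, Ravens 7, Lions 8, Giants 1, Pumas 5.
A team with w wins dominates both others in C(w,2) triples; summing gives 3 + 15 + 0 + 6 + 1 + 21 + 28 + 0 + 10 = 84 transitive triples.
Total triples C(9,3) = 84, so cyclic triples = 84 − 84 = 0.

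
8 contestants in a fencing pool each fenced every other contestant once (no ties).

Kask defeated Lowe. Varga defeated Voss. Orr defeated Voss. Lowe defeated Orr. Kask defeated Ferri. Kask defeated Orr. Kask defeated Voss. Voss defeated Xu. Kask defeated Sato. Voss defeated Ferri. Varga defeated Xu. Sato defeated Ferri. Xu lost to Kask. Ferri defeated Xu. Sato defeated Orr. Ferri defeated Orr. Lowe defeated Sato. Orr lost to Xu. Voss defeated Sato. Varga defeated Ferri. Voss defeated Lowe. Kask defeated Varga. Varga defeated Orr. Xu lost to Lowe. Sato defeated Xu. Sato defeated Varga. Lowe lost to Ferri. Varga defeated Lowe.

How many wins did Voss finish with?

Voss' results: beat Ferri, Lowe, Sato, Xu; lost to Kask, Varga, Orr.
That is 4 wins.

4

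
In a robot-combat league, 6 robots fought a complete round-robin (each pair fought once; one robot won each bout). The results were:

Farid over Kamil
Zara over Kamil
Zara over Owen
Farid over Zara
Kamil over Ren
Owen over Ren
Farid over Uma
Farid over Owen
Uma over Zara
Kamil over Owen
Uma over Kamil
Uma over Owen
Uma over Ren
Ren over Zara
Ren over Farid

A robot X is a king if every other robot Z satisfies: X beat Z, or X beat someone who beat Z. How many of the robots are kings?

Ren reaches everyone (king).
Farid reaches everyone (king).
Uma reaches everyone (king).
Zara cannot reach Farid, Uma in two steps.
Kamil cannot reach Uma in two steps.
Owen cannot reach Uma, Kamil in two steps.
Kings: Ren, Farid, Uma — 3.

3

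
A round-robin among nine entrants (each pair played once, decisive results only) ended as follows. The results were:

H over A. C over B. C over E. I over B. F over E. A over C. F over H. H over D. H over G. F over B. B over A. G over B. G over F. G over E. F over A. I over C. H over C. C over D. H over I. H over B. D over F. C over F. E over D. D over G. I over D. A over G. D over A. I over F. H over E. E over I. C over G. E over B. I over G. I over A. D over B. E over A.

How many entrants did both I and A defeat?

I beat: A, B, C, D, F, G.
A beat: C, G.
Both beat: C, G — 2.

2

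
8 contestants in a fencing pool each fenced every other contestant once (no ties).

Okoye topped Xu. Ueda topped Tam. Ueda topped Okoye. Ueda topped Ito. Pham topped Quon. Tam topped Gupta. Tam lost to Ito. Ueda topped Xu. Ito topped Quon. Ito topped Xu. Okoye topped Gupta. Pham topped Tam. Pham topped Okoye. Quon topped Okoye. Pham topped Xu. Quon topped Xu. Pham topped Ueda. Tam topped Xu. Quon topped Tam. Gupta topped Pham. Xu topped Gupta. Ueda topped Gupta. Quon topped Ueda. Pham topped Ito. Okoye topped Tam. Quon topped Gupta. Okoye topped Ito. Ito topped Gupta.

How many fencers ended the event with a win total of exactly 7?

Win totals: Xu 1, Okoye 4, Tam 2, Quon 5, Pham 6, Gupta 1, Ueda 5, Ito 4.
No fencer has exactly 7 wins.

0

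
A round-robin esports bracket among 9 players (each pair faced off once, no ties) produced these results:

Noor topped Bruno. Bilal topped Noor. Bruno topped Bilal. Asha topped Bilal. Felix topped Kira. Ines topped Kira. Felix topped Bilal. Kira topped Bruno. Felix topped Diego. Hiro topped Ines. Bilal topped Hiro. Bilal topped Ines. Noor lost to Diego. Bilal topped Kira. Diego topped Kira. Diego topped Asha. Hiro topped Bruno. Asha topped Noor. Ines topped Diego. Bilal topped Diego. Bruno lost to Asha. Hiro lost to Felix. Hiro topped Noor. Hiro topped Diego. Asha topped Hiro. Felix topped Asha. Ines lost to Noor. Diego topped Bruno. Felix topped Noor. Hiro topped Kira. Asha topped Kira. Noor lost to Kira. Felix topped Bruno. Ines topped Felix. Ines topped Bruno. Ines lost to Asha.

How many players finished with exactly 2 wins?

Win totals: Ines 4, Bilal 5, Asha 6, Hiro 5, Felix 7, Kira 2, Bruno 1, Noor 2, Diego 4.
Exactly 2: Kira, Noor — 2 players.

2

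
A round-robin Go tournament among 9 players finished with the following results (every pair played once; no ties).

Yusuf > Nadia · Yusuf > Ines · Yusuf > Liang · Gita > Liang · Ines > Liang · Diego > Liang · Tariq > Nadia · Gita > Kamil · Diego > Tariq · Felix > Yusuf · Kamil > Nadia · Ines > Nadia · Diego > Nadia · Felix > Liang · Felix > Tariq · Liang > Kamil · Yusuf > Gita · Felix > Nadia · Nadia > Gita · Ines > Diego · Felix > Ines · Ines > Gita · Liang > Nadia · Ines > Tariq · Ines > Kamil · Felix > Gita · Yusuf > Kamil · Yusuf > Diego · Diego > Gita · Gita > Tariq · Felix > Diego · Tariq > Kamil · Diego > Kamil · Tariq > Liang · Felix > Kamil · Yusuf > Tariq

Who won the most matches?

Win totals: Nadia 1, Kamil 1, Liang 2, Yusuf 7, Diego 5, Ines 6, Tariq 3, Felix 8, Gita 3.
Felix leads with 8 wins (next highest: 7).

Felix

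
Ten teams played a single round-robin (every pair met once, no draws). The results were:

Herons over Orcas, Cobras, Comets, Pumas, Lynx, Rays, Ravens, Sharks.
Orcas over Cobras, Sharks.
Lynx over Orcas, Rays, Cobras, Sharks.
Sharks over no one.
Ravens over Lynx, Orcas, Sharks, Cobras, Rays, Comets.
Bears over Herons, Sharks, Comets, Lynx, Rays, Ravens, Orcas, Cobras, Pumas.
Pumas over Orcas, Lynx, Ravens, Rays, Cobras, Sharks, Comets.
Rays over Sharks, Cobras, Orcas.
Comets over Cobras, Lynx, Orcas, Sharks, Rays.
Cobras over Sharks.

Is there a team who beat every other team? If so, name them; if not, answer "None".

Bears has 9 wins out of 9 opponents — a perfect record.

Bears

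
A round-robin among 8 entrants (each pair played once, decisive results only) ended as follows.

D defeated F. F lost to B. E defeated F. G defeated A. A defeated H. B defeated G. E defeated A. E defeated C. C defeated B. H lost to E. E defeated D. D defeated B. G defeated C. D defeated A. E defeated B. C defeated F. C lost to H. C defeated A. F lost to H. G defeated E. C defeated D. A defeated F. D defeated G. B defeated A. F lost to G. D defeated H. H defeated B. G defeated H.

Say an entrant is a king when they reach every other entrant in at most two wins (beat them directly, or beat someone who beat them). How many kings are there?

3

A cannot reach D, E, G in two steps.
B cannot reach D in two steps.
C cannot reach E in two steps.
D reaches everyone (king).
E reaches everyone (king).
F cannot reach A, B, C, D, E, G, H in two steps.
G reaches everyone (king).
H cannot reach E in two steps.
Kings: D, E, G — 3.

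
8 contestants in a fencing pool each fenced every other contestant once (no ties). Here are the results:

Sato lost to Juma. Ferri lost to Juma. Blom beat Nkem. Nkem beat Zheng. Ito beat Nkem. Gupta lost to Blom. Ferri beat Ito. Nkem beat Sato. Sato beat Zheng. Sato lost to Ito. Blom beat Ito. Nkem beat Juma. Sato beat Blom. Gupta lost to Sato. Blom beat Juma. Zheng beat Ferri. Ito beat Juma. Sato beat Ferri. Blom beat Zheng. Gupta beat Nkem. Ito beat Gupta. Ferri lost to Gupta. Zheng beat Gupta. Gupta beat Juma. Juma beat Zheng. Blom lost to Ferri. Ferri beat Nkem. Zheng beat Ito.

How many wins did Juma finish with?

3

Juma's results: beat Zheng, Ferri, Sato; lost to Ito, Blom, Nkem, Gupta.
That is 3 wins.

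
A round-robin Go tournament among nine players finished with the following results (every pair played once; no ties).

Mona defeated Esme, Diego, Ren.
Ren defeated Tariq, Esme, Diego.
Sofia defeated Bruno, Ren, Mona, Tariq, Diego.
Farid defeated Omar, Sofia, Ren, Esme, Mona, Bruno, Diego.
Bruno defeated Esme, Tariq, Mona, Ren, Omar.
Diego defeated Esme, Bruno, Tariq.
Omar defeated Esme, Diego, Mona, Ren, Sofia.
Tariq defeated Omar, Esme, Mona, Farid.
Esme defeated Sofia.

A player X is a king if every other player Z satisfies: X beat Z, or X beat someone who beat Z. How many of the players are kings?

Bruno reaches everyone (king).
Sofia reaches everyone (king).
Omar cannot reach Farid in two steps.
Esme cannot reach Omar, Farid in two steps.
Mona cannot reach Omar, Farid in two steps.
Tariq reaches everyone (king).
Farid reaches everyone (king).
Ren reaches everyone (king).
Diego reaches everyone (king).
Kings: Bruno, Sofia, Tariq, Farid, Ren, Diego — 6.

6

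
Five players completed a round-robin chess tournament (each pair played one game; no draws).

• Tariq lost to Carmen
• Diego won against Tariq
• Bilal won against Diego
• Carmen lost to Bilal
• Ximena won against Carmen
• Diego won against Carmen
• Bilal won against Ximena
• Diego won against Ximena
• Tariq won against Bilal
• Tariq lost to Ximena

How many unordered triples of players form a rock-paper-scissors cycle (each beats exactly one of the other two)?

Of the C(5,3) = 10 triples, the cyclic ones are: {Tariq, Carmen, Bilal}; {Tariq, Diego, Bilal}; {Tariq, Ximena, Bilal}.
That is 3.

3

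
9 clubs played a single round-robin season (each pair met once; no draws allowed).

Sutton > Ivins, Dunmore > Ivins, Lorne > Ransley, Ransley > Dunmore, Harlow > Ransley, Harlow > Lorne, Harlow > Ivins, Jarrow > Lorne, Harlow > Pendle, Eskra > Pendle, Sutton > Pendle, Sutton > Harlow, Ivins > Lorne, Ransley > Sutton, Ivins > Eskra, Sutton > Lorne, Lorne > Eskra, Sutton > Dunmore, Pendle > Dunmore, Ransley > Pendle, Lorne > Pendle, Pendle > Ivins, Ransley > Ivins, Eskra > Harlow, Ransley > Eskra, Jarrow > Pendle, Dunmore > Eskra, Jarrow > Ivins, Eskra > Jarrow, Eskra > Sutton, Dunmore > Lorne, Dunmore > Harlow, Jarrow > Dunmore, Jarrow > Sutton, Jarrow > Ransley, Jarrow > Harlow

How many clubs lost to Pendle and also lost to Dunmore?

1

Pendle beat: Ivins, Dunmore.
Dunmore beat: Harlow, Lorne, Eskra, Ivins.
Both beat: Ivins — 1.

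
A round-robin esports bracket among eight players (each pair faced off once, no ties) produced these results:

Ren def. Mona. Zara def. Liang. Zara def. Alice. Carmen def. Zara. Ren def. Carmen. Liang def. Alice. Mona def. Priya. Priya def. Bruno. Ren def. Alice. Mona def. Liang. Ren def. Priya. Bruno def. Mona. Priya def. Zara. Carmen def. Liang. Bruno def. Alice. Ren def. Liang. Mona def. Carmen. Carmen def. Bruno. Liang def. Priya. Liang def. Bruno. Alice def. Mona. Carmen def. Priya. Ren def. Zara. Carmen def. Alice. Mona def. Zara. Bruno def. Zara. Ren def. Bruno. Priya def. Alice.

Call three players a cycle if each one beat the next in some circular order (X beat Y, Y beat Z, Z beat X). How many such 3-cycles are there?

9

Win totals: Mona 4, Carmen 5, Bruno 3, Ren 7, Zara 2, Alice 1, Liang 3, Priya 3.
A player with w wins dominates both others in C(w,2) triples; summing gives 6 + 10 + 3 + 21 + 1 + 0 + 3 + 3 = 47 transitive triples.
Total triples C(8,3) = 56, so cyclic triples = 56 − 47 = 9.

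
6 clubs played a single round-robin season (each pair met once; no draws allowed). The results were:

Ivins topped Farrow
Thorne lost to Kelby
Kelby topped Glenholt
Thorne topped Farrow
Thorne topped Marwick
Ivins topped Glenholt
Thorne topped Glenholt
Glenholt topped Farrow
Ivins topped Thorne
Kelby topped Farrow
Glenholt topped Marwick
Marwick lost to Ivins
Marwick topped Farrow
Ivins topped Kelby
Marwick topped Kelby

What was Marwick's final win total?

2

Marwick's results: beat Farrow, Kelby; lost to Ivins, Thorne, Glenholt.
That is 2 wins.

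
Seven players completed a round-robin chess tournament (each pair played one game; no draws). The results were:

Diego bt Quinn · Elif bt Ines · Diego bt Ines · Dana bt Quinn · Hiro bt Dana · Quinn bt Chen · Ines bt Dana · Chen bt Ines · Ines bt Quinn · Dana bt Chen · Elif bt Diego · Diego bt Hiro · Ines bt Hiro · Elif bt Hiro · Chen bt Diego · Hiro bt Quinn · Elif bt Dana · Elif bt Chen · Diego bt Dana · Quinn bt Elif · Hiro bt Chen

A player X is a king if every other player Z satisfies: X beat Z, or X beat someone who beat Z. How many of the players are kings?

4

Diego reaches everyone (king).
Ines cannot reach Diego in two steps.
Hiro reaches everyone (king).
Chen cannot reach Elif in two steps.
Elif reaches everyone (king).
Quinn reaches everyone (king).
Dana cannot reach Hiro in two steps.
Kings: Diego, Hiro, Elif, Quinn — 4.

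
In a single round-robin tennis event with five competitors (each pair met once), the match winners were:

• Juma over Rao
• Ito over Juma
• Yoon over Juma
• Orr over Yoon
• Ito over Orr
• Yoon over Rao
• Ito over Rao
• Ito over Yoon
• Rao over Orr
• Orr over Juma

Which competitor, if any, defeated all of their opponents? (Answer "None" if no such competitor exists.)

Ito has 4 wins out of 4 opponents — a perfect record.

Ito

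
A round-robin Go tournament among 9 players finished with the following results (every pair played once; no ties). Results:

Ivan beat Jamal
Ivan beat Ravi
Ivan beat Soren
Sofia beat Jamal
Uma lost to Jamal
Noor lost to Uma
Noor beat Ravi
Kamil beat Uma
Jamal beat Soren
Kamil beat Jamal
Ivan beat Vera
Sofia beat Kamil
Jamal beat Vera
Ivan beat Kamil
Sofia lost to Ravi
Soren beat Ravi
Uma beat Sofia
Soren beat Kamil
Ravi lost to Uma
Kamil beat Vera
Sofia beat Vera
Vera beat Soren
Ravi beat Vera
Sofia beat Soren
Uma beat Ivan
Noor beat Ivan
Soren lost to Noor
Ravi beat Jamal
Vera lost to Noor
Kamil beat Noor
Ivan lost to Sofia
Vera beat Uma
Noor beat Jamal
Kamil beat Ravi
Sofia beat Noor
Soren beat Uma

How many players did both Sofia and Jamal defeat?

Sofia beat: Vera, Noor, Soren, Ivan, Jamal, Kamil.
Jamal beat: Vera, Soren, Uma.
Both beat: Vera, Soren — 2.

2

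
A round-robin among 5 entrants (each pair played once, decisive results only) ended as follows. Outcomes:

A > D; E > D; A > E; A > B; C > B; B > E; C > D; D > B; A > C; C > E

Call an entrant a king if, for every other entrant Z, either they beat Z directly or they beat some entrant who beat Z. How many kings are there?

1

A reaches everyone (king).
B cannot reach A, C in two steps.
C cannot reach A in two steps.
D cannot reach A, C in two steps.
E cannot reach A, C in two steps.
Kings: A — 1.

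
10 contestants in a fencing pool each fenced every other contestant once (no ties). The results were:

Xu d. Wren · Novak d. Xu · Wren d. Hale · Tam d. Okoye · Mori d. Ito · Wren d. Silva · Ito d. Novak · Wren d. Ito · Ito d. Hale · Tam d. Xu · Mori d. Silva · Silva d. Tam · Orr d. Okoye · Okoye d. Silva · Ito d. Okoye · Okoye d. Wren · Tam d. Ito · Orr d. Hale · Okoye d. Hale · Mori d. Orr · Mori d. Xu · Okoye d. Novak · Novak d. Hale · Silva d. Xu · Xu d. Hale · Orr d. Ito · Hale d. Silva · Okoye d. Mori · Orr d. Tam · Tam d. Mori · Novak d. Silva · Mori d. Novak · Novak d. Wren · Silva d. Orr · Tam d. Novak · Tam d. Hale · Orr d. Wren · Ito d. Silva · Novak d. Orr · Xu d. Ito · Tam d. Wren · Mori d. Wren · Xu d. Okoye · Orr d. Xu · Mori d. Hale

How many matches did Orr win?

6

Orr's results: beat Ito, Tam, Xu, Okoye, Wren, Hale; lost to Novak, Mori, Silva.
That is 6 wins.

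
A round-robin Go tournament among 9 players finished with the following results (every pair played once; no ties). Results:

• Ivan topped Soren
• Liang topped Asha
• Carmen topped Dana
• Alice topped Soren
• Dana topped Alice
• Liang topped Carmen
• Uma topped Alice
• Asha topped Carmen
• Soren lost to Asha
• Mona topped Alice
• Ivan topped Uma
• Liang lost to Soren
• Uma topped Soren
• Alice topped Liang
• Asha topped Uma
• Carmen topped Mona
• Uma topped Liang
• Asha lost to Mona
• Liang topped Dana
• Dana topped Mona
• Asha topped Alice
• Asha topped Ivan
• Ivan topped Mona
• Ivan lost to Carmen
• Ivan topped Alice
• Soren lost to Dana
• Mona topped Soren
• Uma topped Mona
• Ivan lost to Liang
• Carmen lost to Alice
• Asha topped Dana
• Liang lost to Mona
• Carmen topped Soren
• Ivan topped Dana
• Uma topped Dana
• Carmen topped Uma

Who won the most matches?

Asha

Win totals: Ivan 5, Soren 1, Dana 3, Carmen 5, Asha 6, Liang 4, Alice 3, Uma 5, Mona 4.
Asha leads with 6 wins (next highest: 5).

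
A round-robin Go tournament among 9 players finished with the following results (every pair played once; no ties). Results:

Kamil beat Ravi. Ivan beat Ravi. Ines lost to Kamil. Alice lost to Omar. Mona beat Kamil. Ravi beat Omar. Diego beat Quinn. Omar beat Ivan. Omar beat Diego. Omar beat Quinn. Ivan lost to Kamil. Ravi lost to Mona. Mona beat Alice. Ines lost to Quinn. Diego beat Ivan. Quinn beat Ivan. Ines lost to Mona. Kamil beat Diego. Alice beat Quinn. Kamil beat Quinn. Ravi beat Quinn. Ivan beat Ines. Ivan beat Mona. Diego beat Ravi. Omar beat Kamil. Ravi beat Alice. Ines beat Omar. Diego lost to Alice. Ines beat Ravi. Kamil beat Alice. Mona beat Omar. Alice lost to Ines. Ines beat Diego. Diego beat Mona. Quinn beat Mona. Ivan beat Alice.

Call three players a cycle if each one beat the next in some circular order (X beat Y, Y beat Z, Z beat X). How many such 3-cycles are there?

24

Win totals: Ines 4, Omar 5, Mona 5, Alice 2, Kamil 6, Ravi 3, Diego 4, Ivan 4, Quinn 3.
A player with w wins dominates both others in C(w,2) triples; summing gives 6 + 10 + 10 + 1 + 15 + 3 + 6 + 6 + 3 = 60 transitive triples.
Total triples C(9,3) = 84, so cyclic triples = 84 − 60 = 24.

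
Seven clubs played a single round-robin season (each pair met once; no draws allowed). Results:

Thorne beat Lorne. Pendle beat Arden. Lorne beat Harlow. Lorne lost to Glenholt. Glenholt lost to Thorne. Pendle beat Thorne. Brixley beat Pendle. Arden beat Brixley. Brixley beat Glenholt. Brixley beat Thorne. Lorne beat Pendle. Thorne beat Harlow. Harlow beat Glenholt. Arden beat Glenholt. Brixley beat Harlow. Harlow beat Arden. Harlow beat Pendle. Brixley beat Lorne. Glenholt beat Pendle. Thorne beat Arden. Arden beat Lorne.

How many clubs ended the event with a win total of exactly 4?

Win totals: Pendle 2, Harlow 3, Lorne 2, Arden 3, Thorne 4, Brixley 5, Glenholt 2.
Exactly 4: Thorne — 1 club.

1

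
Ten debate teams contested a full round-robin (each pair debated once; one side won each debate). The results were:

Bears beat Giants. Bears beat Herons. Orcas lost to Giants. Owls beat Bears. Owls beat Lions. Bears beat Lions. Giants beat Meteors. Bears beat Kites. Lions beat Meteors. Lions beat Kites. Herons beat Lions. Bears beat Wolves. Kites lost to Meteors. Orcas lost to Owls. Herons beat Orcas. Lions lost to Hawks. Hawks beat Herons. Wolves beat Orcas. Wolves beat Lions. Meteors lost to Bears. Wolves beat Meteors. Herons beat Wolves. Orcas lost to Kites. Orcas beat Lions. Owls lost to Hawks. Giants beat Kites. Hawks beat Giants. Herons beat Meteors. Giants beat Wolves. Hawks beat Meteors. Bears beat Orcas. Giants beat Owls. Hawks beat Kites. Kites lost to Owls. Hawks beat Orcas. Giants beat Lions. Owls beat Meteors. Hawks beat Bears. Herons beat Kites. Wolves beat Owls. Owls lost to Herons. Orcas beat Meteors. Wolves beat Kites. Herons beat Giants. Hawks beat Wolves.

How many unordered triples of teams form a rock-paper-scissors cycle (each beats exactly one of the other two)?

5

Win totals: Lions 2, Orcas 2, Giants 6, Herons 7, Bears 7, Kites 1, Wolves 5, Owls 5, Meteors 1, Hawks 9.
A team with w wins dominates both others in C(w,2) triples; summing gives 1 + 1 + 15 + 21 + 21 + 0 + 10 + 10 + 0 + 36 = 115 transitive triples.
Total triples C(10,3) = 120, so cyclic triples = 120 − 115 = 5.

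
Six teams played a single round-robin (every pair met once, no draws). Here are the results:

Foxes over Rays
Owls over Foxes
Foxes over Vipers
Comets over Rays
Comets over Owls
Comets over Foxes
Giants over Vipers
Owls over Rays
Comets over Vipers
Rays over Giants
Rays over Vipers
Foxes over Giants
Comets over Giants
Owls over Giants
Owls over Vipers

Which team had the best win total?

Comets

Win totals: Owls 4, Comets 5, Vipers 0, Giants 1, Foxes 3, Rays 2.
Comets leads with 5 wins (next highest: 4).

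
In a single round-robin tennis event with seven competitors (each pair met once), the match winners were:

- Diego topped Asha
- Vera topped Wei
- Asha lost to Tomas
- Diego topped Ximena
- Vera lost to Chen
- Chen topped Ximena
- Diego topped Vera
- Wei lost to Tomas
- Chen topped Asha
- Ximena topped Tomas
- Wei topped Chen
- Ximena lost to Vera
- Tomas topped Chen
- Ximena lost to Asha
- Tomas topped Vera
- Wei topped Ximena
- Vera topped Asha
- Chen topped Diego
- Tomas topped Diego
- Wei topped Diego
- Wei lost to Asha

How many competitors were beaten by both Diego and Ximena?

0

Diego beat: Ximena, Vera, Asha.
Ximena beat: Tomas.
No one was beaten by both.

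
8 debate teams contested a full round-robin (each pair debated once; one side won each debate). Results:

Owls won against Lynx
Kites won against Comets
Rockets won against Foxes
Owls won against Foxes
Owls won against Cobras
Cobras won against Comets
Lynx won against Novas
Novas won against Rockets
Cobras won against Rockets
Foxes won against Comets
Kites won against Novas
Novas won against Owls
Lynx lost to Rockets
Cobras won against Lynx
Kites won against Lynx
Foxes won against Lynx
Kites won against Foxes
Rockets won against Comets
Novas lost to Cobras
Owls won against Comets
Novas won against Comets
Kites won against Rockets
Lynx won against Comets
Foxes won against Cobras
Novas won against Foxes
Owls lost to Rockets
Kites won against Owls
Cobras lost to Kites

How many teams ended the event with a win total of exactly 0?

Win totals: Comets 0, Foxes 3, Kites 7, Rockets 4, Cobras 4, Owls 4, Novas 4, Lynx 2.
Exactly 0: Comets — 1 team.

1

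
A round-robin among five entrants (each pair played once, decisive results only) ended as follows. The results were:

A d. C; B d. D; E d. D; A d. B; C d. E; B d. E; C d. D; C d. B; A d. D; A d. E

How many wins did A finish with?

4

A's results: beat B, C, D, E; lost to no one.
That is 4 wins.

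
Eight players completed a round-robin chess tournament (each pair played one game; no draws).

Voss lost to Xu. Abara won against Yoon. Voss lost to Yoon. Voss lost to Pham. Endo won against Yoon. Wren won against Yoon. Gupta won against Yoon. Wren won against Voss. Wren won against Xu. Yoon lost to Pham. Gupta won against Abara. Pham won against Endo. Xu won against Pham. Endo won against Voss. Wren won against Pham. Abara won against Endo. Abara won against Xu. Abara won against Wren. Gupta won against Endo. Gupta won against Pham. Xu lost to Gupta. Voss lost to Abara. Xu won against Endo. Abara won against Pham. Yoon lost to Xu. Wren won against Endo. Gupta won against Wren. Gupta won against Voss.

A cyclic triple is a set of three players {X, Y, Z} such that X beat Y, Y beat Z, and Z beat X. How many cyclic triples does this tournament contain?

Win totals: Voss 0, Abara 6, Yoon 1, Wren 5, Endo 2, Gupta 7, Pham 3, Xu 4.
A player with w wins dominates both others in C(w,2) triples; summing gives 0 + 15 + 0 + 10 + 1 + 21 + 3 + 6 = 56 transitive triples.
Total triples C(8,3) = 56, so cyclic triples = 56 − 56 = 0.

0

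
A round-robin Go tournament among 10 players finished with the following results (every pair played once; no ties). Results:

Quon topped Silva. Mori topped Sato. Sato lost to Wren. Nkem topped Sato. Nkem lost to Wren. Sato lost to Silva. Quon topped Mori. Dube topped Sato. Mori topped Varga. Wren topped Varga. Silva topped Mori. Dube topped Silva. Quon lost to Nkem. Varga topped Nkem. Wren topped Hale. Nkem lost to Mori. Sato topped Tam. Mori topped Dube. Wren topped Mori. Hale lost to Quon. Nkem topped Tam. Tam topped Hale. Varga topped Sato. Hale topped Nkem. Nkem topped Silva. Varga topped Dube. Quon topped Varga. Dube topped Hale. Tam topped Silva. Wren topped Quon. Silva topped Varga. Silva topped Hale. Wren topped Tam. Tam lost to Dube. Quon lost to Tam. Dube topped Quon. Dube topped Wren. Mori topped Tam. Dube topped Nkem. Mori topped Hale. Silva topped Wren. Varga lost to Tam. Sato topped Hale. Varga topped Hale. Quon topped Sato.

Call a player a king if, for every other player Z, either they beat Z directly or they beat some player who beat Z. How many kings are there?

Hale cannot reach Mori, Varga, Dube, Wren in two steps.
Mori reaches everyone (king).
Varga cannot reach Mori in two steps.
Silva reaches everyone (king).
Nkem cannot reach Dube in two steps.
Quon reaches everyone (king).
Dube reaches everyone (king).
Wren reaches everyone (king).
Sato cannot reach Mori, Dube, Wren in two steps.
Tam reaches everyone (king).
Kings: Mori, Silva, Quon, Dube, Wren, Tam — 6.

6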